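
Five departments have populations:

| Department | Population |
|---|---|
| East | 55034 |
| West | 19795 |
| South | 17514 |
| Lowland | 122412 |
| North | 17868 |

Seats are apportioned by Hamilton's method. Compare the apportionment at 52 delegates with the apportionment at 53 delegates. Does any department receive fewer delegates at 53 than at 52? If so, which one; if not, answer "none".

West

At 52 seats: East 12, West 5, South 4, Lowland 27, North 4.
At 53 seats: East 13, West 4, South 4, Lowland 28, North 4.
West drops from 5 to 4.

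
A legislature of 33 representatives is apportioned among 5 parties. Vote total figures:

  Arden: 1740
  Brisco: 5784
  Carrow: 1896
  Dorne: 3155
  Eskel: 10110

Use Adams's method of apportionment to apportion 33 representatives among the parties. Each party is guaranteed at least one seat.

Standard divisor 22685/33 ≈ 687.424; standard quotas: Arden 2.531, Brisco 8.414, Carrow 2.758, Dorne 4.590, Eskel 14.707.
Rounding up gives 3, 9, 3, 5, 15 = 35 seats, so the divisor must be adjusted.
With modified divisor 750: modified quotas Arden 2.320, Brisco 7.712, Carrow 2.528, Dorne 4.207, Eskel 13.480.
Rounding up: Arden 3, Brisco 8, Carrow 3, Dorne 5, Eskel 14 (total 33).

Arden=3, Brisco=8, Carrow=3, Dorne=5, Eskel=14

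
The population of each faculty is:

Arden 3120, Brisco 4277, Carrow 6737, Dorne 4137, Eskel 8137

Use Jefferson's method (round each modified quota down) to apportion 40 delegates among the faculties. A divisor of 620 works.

With modified divisor 620: modified quotas Arden 5.032, Brisco 6.898, Carrow 10.866, Dorne 6.673, Eskel 13.124.
Rounding down: Arden 5, Brisco 6, Carrow 10, Dorne 6, Eskel 13 (total 40).

Arden=5, Brisco=6, Carrow=10, Dorne=6, Eskel=13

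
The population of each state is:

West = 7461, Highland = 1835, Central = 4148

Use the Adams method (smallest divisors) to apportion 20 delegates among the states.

West=11, Highland=3, Central=6

Standard divisor 13444/20 ≈ 672.2; standard quotas: West 11.099, Highland 2.730, Central 6.171.
Rounding up gives 12, 3, 7 = 22 seats, so the divisor must be adjusted.
With modified divisor 700: modified quotas West 10.659, Highland 2.621, Central 5.926.
Rounding up: West 11, Highland 3, Central 6 (total 20).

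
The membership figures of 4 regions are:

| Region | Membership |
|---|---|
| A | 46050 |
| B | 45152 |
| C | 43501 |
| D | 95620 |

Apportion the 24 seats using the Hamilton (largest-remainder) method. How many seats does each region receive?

Total 230323; standard divisor 230323/24 ≈ 9596.792.
Standard quotas: A 4.7985, B 4.7049, C 4.5329, D 9.9637.
Lower quotas: A 4, B 4, C 4, D 9 (sum 21, leaving 3 seats).
Remainders in descending order: D 0.9637, A 0.7985, B 0.7049, C 0.5329.
The surplus seats go to D, A, B.

A 5, B 5, C 4, D 10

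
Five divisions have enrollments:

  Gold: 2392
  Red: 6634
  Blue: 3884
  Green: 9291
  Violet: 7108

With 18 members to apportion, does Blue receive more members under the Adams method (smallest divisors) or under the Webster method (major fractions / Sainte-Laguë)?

Adams: Gold 2, Red 4, Blue 3, Green 5, Violet 4.
Webster: Gold 2, Red 4, Blue 2, Green 6, Violet 4.
Blue gets 3 under Adams and 2 under Webster.

Adams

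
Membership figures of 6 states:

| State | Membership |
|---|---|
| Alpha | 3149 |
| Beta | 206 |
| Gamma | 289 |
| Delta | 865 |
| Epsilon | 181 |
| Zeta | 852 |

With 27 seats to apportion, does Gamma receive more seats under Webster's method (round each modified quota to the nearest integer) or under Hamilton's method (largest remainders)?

Webster: Alpha 16, Beta 1, Gamma 1, Delta 4, Epsilon 1, Zeta 4.
Hamilton: Alpha 15, Beta 1, Gamma 2, Delta 4, Epsilon 1, Zeta 4.
Gamma gets 1 under Webster and 2 under Hamilton.

Hamilton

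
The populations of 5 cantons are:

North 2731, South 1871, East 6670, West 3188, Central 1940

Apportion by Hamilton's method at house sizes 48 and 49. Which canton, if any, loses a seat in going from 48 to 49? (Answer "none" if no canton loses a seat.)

none

At 48 seats: North 8, South 5, East 20, West 9, Central 6.
At 49 seats: North 8, South 6, East 20, West 9, Central 6.
No canton's allocation decreased.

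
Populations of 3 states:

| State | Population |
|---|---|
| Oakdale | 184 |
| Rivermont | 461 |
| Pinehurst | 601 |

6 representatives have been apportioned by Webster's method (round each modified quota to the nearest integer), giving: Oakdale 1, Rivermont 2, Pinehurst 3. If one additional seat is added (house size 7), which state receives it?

Priority for the next seat is population ÷ (current seats + 0.5).
Priorities: Oakdale 122.667, Rivermont 184.400, Pinehurst 171.714.
Highest priority: Rivermont.

Rivermont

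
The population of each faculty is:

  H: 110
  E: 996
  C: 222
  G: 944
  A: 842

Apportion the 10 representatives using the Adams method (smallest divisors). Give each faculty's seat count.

Standard divisor 3114/10 ≈ 311.4; standard quotas: H 0.353, E 3.198, C 0.713, G 3.031, A 2.704.
Rounding up gives 1, 4, 1, 4, 3 = 13 seats, so the divisor must be adjusted.
With modified divisor 450: modified quotas H 0.244, E 2.213, C 0.493, G 2.098, A 1.871.
Rounding up: H 1, E 3, C 1, G 3, A 2 (total 10).

H 1; E 3; C 1; G 3; A 2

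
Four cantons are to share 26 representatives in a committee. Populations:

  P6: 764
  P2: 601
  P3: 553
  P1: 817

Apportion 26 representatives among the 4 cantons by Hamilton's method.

P6 7, P2 6, P3 5, P1 8

Total 2735; standard divisor 2735/26 ≈ 105.192.
Standard quotas: P6 7.263, P2 5.713, P3 5.257, P1 7.767.
Lower quotas: P6 7, P2 5, P3 5, P1 7 (sum 24, leaving 2 seats).
Remainders in descending order: P1 0.767, P2 0.713, P6 0.263, P3 0.257.
The surplus seats go to P1, P2.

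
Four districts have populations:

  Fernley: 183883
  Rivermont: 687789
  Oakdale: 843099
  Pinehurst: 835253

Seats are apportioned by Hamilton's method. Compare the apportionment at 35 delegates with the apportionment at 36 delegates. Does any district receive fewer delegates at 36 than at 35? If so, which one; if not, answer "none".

Fernley

At 35 seats: Fernley 3, Rivermont 9, Oakdale 12, Pinehurst 11.
At 36 seats: Fernley 2, Rivermont 10, Oakdale 12, Pinehurst 12.
Fernley drops from 3 to 2.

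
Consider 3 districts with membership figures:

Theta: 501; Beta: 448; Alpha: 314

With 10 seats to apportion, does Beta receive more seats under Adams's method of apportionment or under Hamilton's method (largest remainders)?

Adams: Theta 4, Beta 3, Alpha 3.
Hamilton: Theta 4, Beta 4, Alpha 2.
Beta gets 3 under Adams and 4 under Hamilton.

Hamilton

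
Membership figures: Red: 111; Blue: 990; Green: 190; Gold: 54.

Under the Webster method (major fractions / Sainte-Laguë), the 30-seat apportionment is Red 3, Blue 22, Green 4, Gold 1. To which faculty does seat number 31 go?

Blue

Priority for the next seat is population ÷ (current seats + 0.5).
Priorities: Red 31.714, Blue 44.000, Green 42.222, Gold 36.000.
Highest priority: Blue.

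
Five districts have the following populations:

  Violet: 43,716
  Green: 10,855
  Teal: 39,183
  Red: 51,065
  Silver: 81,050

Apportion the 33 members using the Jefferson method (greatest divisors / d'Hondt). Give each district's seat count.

Standard divisor 225869/33 ≈ 6844.515; standard quotas: Violet 6.387, Green 1.586, Teal 5.725, Red 7.461, Silver 11.842.
Rounding down gives 6, 1, 5, 7, 11 = 30 seats, so the divisor must be adjusted.
With modified divisor 6300: modified quotas Violet 6.939, Green 1.723, Teal 6.220, Red 8.106, Silver 12.865.
Rounding down: Violet 6, Green 1, Teal 6, Red 8, Silver 12 (total 33).

Violet 6, Green 1, Teal 6, Red 8, Silver 12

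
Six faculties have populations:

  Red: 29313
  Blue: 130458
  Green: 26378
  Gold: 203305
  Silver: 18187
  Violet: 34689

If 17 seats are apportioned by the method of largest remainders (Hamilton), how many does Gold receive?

Total 442330; standard divisor 442330/17 ≈ 26019.412.
Standard quotas: Red 1.1266, Blue 5.0139, Green 1.0138, Gold 7.8136, Silver 0.6990, Violet 1.3332.
Lower quotas: Red 1, Blue 5, Green 1, Gold 7, Silver 0, Violet 1 (sum 15, leaving 2 seats).
Remainders in descending order: Gold 0.8136, Silver 0.6990, Violet 0.3332, Red 0.1266, Blue 0.0139, Green 0.0138.
Largest remainders: Gold, Silver receive the extra seats.
Gold receives 8.

8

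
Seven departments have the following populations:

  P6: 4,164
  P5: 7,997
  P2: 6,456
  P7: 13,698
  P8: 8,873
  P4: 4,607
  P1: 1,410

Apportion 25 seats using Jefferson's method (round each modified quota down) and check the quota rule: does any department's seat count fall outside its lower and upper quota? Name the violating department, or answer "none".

none

Standard quotas: P6 2.205, P5 4.235, P2 3.419, P7 7.255, P8 4.699, P4 2.440, P1 0.747.
Jefferson allocation: P6 2, P5 4, P2 4, P7 8, P8 5, P4 2, P1 0.
Every allocation lies between the lower and upper quota.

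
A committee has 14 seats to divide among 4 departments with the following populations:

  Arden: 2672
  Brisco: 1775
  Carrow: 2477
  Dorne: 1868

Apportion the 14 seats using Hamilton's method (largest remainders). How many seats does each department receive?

Total 8792; standard divisor 8792/14 = 628.
Standard quotas: Arden 4.255, Brisco 2.826, Carrow 3.944, Dorne 2.975.
Lower quotas: Arden 4, Brisco 2, Carrow 3, Dorne 2 (sum 11, leaving 3 seats).
Remainders in descending order: Dorne 0.975, Carrow 0.944, Brisco 0.826, Arden 0.255.
The surplus seats go to Dorne, Carrow, Brisco.

Arden: 4, Brisco: 3, Carrow: 4, Dorne: 3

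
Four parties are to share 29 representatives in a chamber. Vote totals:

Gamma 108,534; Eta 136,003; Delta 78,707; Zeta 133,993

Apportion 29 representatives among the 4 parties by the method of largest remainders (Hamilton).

Gamma 7, Eta 9, Delta 5, Zeta 8

Standard divisor: 457237 ÷ 29 ≈ 15766.793.
Standard quotas: Gamma 6.8837, Eta 8.6259, Delta 4.9919, Zeta 8.4984.
Lower quotas: Gamma 6, Eta 8, Delta 4, Zeta 8 (sum 26, leaving 3 seats).
Remainders in descending order: Delta 0.9919, Gamma 0.8837, Eta 0.6259, Zeta 0.4984.
The surplus seats go to Delta, Gamma, Eta.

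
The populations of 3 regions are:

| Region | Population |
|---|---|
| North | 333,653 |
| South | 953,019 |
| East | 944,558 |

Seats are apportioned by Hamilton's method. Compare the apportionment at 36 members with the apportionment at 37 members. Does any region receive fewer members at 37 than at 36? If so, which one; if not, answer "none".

At 36 seats: North 6, South 15, East 15.
At 37 seats: North 5, South 16, East 16.
North drops from 6 to 5.

North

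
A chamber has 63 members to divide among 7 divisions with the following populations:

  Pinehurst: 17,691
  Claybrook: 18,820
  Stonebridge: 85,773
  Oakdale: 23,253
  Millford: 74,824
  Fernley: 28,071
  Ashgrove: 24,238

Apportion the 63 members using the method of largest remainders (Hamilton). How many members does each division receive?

Standard divisor: 272670 ÷ 63 ≈ 4328.095.
Standard quotas: Pinehurst 4.0875, Claybrook 4.3483, Stonebridge 19.8177, Oakdale 5.3726, Millford 17.2880, Fernley 6.4858, Ashgrove 5.6002.
Lower quotas: Pinehurst 4, Claybrook 4, Stonebridge 19, Oakdale 5, Millford 17, Fernley 6, Ashgrove 5 (sum 60, leaving 3 seats).
Remainders in descending order: Stonebridge 0.8177, Ashgrove 0.6002, Fernley 0.4858, Oakdale 0.3726, Claybrook 0.3483, Millford 0.2880, Pinehurst 0.0875.
The surplus seats go to Stonebridge, Ashgrove, Fernley.

Pinehurst 4, Claybrook 4, Stonebridge 20, Oakdale 5, Millford 17, Fernley 7, Ashgrove 6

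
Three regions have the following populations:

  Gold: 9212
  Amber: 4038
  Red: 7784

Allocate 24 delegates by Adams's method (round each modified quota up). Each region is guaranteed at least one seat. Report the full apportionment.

Standard divisor 21034/24 ≈ 876.417; standard quotas: Gold 10.511, Amber 4.607, Red 8.882.
Rounding up gives 11, 5, 9 = 25 seats, so the divisor must be adjusted.
With modified divisor 950: modified quotas Gold 9.697, Amber 4.251, Red 8.194.
Rounding up: Gold 10, Amber 5, Red 9 (total 24).

Gold=10; Amber=5; Red=9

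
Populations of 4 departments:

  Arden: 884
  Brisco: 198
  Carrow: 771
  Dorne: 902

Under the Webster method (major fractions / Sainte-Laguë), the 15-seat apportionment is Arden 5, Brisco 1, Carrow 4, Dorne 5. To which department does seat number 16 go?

Carrow

Priority for the next seat is population ÷ (current seats + 0.5).
Priorities: Arden 160.727, Brisco 132.000, Carrow 171.333, Dorne 164.000.
Highest priority: Carrow.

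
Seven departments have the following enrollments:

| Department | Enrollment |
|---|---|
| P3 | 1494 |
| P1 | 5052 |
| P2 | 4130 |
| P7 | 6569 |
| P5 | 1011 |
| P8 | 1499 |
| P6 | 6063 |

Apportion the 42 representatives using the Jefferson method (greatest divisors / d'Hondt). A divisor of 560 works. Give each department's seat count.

With modified divisor 560: modified quotas P3 2.668, P1 9.021, P2 7.375, P7 11.730, P5 1.805, P8 2.677, P6 10.827.
Rounding down: P3 2, P1 9, P2 7, P7 11, P5 1, P8 2, P6 10 (total 42).

P3 2, P1 9, P2 7, P7 11, P5 1, P8 2, P6 10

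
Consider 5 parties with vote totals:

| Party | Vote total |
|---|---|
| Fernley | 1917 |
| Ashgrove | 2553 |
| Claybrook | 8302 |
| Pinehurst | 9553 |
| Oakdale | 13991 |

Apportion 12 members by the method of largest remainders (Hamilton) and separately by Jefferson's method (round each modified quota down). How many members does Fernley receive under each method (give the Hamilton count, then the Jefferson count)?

1 and 0

Hamilton: Fernley 1, Ashgrove 1, Claybrook 3, Pinehurst 3, Oakdale 4.
Jefferson: Fernley 0, Ashgrove 1, Claybrook 3, Pinehurst 3, Oakdale 5.
Fernley gets 1 under Hamilton and 0 under Jefferson.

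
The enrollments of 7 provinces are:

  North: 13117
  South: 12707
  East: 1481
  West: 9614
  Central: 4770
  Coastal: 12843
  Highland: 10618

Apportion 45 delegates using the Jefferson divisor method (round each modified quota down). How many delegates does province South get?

9

Standard divisor 65150/45 ≈ 1447.778; standard quotas: North 9.060, South 8.777, East 1.023, West 6.641, Central 3.295, Coastal 8.871, Highland 7.334.
Rounding down gives 9, 8, 1, 6, 3, 8, 7 = 42 seats, so the divisor must be adjusted.
With modified divisor 1350: modified quotas North 9.716, South 9.413, East 1.097, West 7.121, Central 3.533, Coastal 9.513, Highland 7.865.
Rounding down: North 9, South 9, East 1, West 7, Central 3, Coastal 9, Highland 7 (total 45).
South receives 9.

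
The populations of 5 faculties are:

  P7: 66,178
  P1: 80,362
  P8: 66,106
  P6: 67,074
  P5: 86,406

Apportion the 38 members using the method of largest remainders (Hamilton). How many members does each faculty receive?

P7: 7; P1: 8; P8: 7; P6: 7; P5: 9

Standard divisor: 366126 ÷ 38 ≈ 9634.895.
Standard quotas: P7 6.8686, P1 8.3407, P8 6.8611, P6 6.9616, P5 8.9680.
Lower quotas: P7 6, P1 8, P8 6, P6 6, P5 8 (sum 34, leaving 4 seats).
Remainders in descending order: P5 0.9680, P6 0.9616, P7 0.8686, P8 0.8611, P1 0.3407.
Largest remainders: P5, P6, P7, P8 receive the extra seats.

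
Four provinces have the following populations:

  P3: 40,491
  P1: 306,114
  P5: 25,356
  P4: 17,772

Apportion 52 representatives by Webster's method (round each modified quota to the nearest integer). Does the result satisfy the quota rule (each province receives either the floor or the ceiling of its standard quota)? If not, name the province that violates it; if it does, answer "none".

Standard quotas: P3 5.402, P1 40.843, P5 3.383, P4 2.371.
Webster allocation: P3 5, P1 42, P5 3, P4 2.
P1 has quota 40.843 (lower 40, upper 41) but receives 42 — outside the quota interval.

P1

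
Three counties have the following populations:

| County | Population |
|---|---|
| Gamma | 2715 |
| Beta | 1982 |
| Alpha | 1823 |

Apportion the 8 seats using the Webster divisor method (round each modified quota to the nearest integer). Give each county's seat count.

Standard divisor 6520/8 ≈ 815; standard quotas: Gamma 3.331, Beta 2.432, Alpha 2.237.
Rounding to the nearest integer gives 3, 2, 2 = 7 seats, so the divisor must be adjusted.
With modified divisor 784: modified quotas Gamma 3.463, Beta 2.528, Alpha 2.325.
Rounding to the nearest integer: Gamma 3, Beta 3, Alpha 2 (total 8).

Gamma 3; Beta 3; Alpha 2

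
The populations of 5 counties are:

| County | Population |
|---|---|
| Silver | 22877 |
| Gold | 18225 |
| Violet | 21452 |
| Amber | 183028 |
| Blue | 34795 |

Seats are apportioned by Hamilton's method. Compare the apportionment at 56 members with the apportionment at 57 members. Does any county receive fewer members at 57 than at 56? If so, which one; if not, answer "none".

At 56 seats: Silver 5, Gold 4, Violet 4, Amber 36, Blue 7.
At 57 seats: Silver 5, Gold 4, Violet 4, Amber 37, Blue 7.
No county's allocation decreased.

none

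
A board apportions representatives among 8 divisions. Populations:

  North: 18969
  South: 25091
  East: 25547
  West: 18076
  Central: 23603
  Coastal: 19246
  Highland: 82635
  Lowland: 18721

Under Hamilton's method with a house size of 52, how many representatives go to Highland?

The standard divisor is 231888/52 ≈ 4459.385.
Standard quotas: North 4.2537, South 5.6266, East 5.7288, West 4.0535, Central 5.2929, Coastal 4.3158, Highland 18.5306, Lowland 4.1981.
Lower quotas: North 4, South 5, East 5, West 4, Central 5, Coastal 4, Highland 18, Lowland 4 (sum 49, leaving 3 seats).
Remainders in descending order: East 0.7288, South 0.6266, Highland 0.5306, Coastal 0.3158, Central 0.2929, North 0.2537, Lowland 0.1981, West 0.0535.
The surplus seats go to East, South, Highland.
Highland receives 19.

19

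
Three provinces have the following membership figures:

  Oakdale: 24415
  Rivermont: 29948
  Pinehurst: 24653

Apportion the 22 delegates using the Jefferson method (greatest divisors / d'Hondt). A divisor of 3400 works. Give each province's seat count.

Oakdale 7, Rivermont 8, Pinehurst 7

With modified divisor 3400: modified quotas Oakdale 7.181, Rivermont 8.808, Pinehurst 7.251.
Rounding down: Oakdale 7, Rivermont 8, Pinehurst 7 (total 22).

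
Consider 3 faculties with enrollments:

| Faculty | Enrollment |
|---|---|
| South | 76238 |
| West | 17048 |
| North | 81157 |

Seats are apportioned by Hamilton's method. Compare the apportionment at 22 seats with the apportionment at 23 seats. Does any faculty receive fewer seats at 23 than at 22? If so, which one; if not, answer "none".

At 22 seats: South 10, West 2, North 10.
At 23 seats: South 10, West 2, North 11.
No faculty's allocation decreased.

none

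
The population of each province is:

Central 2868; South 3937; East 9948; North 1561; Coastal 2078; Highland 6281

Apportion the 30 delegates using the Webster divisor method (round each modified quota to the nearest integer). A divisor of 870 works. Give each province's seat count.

With modified divisor 870: modified quotas Central 3.297, South 4.525, East 11.434, North 1.794, Coastal 2.389, Highland 7.220.
Rounding to the nearest integer: Central 3, South 5, East 11, North 2, Coastal 2, Highland 7 (total 30).

Central=3, South=5, East=11, North=2, Coastal=2, Highland=7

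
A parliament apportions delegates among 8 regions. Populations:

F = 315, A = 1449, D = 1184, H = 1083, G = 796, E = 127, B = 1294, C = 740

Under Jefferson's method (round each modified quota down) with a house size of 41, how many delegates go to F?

2

Standard divisor 6988/41 ≈ 170.439; standard quotas: F 1.848, A 8.502, D 6.947, H 6.354, G 4.670, E 0.745, B 7.592, C 4.342.
Rounding down gives 1, 8, 6, 6, 4, 0, 7, 4 = 36 seats, so the divisor must be adjusted.
With modified divisor 155.55: modified quotas F 2.025, A 9.315, D 7.612, H 6.962, G 5.117, E 0.816, B 8.319, C 4.757.
Rounding down: F 2, A 9, D 7, H 6, G 5, E 0, B 8, C 4 (total 41).
F receives 2.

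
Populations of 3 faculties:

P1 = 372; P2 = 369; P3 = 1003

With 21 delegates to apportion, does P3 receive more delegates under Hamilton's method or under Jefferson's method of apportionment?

Hamilton: P1 5, P2 4, P3 12.
Jefferson: P1 4, P2 4, P3 13.
P3 gets 12 under Hamilton and 13 under Jefferson.

Jefferson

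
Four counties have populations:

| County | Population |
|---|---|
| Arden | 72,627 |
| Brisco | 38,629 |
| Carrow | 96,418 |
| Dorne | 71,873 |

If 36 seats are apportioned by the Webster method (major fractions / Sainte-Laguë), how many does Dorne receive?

Standard divisor 279547/36 ≈ 7765.194; standard quotas: Arden 9.353, Brisco 4.975, Carrow 12.417, Dorne 9.256.
Rounding to the nearest integer gives 9, 5, 12, 9 = 35 seats, so the divisor must be adjusted.
With modified divisor 7700: modified quotas Arden 9.432, Brisco 5.017, Carrow 12.522, Dorne 9.334.
Rounding to the nearest integer: Arden 9, Brisco 5, Carrow 13, Dorne 9 (total 36).
Dorne receives 9.

9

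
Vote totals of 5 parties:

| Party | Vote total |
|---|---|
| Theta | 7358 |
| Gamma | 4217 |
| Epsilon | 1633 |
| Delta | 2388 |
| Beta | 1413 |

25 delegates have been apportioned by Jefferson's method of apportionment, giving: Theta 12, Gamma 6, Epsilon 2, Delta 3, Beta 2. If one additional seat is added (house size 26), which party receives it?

Priority for the next seat is population ÷ (current seats + 1).
Priorities: Theta 566.000, Gamma 602.429, Epsilon 544.333, Delta 597.000, Beta 471.000.
Highest priority: Gamma.

Gamma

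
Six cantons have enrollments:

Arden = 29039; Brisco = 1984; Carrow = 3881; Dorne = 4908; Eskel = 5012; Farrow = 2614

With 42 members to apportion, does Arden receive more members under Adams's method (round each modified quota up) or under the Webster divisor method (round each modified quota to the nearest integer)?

Webster

Adams: Arden 24, Brisco 2, Carrow 4, Dorne 4, Eskel 5, Farrow 3.
Webster: Arden 26, Brisco 2, Carrow 3, Dorne 4, Eskel 5, Farrow 2.
Arden gets 24 under Adams and 26 under Webster.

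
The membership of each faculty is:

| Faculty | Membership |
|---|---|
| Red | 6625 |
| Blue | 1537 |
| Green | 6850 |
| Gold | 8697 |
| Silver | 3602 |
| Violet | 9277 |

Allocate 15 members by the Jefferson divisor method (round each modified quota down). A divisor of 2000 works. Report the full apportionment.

Red: 3; Blue: 0; Green: 3; Gold: 4; Silver: 1; Violet: 4

With modified divisor 2000: modified quotas Red 3.312, Blue 0.768, Green 3.425, Gold 4.348, Silver 1.801, Violet 4.638.
Rounding down: Red 3, Blue 0, Green 3, Gold 4, Silver 1, Violet 4 (total 15).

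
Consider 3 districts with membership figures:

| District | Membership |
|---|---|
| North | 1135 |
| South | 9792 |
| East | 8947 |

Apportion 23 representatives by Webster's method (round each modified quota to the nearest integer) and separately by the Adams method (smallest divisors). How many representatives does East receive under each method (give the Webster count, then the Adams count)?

11 and 10

Webster: North 1, South 11, East 11.
Adams: North 2, South 11, East 10.
East gets 11 under Webster and 10 under Adams.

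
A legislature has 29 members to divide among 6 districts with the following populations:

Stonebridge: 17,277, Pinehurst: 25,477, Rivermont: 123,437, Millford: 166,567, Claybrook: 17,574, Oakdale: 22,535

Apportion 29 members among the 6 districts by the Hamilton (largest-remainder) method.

Total 372867; standard divisor 372867/29 ≈ 12857.483.
Standard quotas: Stonebridge 1.3437, Pinehurst 1.9815, Rivermont 9.6004, Millford 12.9549, Claybrook 1.3668, Oakdale 1.7527.
Lower quotas: Stonebridge 1, Pinehurst 1, Rivermont 9, Millford 12, Claybrook 1, Oakdale 1 (sum 25, leaving 4 seats).
Remainders in descending order: Pinehurst 0.9815, Millford 0.9549, Oakdale 0.7527, Rivermont 0.6004, Claybrook 0.3668, Stonebridge 0.3437.
The surplus seats go to Pinehurst, Millford, Oakdale, Rivermont.

Stonebridge 1, Pinehurst 2, Rivermont 10, Millford 13, Claybrook 1, Oakdale 2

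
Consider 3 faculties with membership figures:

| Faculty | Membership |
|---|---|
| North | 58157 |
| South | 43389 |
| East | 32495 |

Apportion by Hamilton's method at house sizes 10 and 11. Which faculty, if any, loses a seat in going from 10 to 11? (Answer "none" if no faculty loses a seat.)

none

At 10 seats: North 4, South 3, East 3.
At 11 seats: North 5, South 3, East 3.
No faculty's allocation decreased.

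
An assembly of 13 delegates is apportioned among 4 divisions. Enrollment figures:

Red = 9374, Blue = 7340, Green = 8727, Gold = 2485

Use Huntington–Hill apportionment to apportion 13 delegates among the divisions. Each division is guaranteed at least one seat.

Red 4, Blue 4, Green 4, Gold 1

With divisor 2107: modified quotas Red 4.449, Blue 3.484, Green 4.142, Gold 1.179.
Geometric-mean thresholds: Red √(4·5)=4.472, Blue √(3·4)=3.464, Green √(4·5)=4.472, Gold √(1·2)=1.414.
Each quota rounded against its threshold gives Red 4, Blue 4, Green 4, Gold 1 (total 13).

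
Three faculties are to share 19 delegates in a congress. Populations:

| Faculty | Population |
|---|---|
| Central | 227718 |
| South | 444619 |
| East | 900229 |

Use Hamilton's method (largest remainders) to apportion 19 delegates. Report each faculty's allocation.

Central 3; South 5; East 11

Total 1572566; standard divisor 1572566/19 ≈ 82766.632.
Standard quotas: Central 2.7513, South 5.3720, East 10.8767.
Lower quotas: Central 2, South 5, East 10 (sum 17, leaving 2 seats).
Remainders in descending order: East 0.8767, Central 0.7513, South 0.3720.
Largest remainders: East, Central receive the extra seats.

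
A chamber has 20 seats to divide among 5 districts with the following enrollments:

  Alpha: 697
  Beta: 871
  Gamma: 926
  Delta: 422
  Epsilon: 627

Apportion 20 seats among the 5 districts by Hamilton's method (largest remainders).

The standard divisor is 3543/20 ≈ 177.15.
Standard quotas: Alpha 3.935, Beta 4.917, Gamma 5.227, Delta 2.382, Epsilon 3.539.
Lower quotas: Alpha 3, Beta 4, Gamma 5, Delta 2, Epsilon 3 (sum 17, leaving 3 seats).
Remainders in descending order: Alpha 0.935, Beta 0.917, Epsilon 0.539, Delta 0.382, Gamma 0.227.
Largest remainders: Alpha, Beta, Epsilon receive the extra seats.

Alpha 4; Beta 5; Gamma 5; Delta 2; Epsilon 4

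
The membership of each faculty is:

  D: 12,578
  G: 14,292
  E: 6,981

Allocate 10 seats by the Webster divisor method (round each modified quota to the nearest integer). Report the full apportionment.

D 4; G 4; E 2

Standard divisor 33851/10 ≈ 3385.1; standard quotas: D 3.716, G 4.222, E 2.062.
Rounding to the nearest integer gives D 4, G 4, E 2 — total 10, matching the house size, so no adjustment is needed.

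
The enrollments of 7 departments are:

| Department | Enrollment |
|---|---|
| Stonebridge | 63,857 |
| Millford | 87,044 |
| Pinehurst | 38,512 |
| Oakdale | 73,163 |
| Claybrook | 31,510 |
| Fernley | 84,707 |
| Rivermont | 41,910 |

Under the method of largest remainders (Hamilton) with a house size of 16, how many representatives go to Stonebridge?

Standard divisor: 420703 ÷ 16 ≈ 26293.938.
Standard quotas: Stonebridge 2.4286, Millford 3.3104, Pinehurst 1.4647, Oakdale 2.7825, Claybrook 1.1984, Fernley 3.2215, Rivermont 1.5939.
Lower quotas: Stonebridge 2, Millford 3, Pinehurst 1, Oakdale 2, Claybrook 1, Fernley 3, Rivermont 1 (sum 13, leaving 3 seats).
Remainders in descending order: Oakdale 0.7825, Rivermont 0.5939, Pinehurst 0.4647, Stonebridge 0.4286, Millford 0.3104, Fernley 0.2215, Claybrook 0.1984.
Largest remainders: Oakdale, Rivermont, Pinehurst receive the extra seats.
Stonebridge receives 2.

2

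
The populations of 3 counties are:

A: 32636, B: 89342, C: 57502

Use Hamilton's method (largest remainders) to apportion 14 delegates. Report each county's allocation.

A 3, B 7, C 4

Total 179480; standard divisor 179480/14 = 12820.
Standard quotas: A 2.5457, B 6.9690, C 4.4853.
Lower quotas: A 2, B 6, C 4 (sum 12, leaving 2 seats).
Remainders in descending order: B 0.9690, A 0.5457, C 0.4853.
Largest remainders: B, A receive the extra seats.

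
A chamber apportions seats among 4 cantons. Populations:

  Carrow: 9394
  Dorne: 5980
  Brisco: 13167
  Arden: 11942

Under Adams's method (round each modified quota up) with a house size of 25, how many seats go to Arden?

Standard divisor 40483/25 ≈ 1619.32; standard quotas: Carrow 5.801, Dorne 3.693, Brisco 8.131, Arden 7.375.
Rounding up gives 6, 4, 9, 8 = 27 seats, so the divisor must be adjusted.
With modified divisor 1800: modified quotas Carrow 5.219, Dorne 3.322, Brisco 7.315, Arden 6.634.
Rounding up: Carrow 6, Dorne 4, Brisco 8, Arden 7 (total 25).
Arden receives 7.

7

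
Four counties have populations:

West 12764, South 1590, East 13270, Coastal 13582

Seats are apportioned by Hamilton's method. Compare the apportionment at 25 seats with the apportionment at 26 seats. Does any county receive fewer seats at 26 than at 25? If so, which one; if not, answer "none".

none

At 25 seats: West 8, South 1, East 8, Coastal 8.
At 26 seats: West 8, South 1, East 8, Coastal 9.
No county's allocation decreased.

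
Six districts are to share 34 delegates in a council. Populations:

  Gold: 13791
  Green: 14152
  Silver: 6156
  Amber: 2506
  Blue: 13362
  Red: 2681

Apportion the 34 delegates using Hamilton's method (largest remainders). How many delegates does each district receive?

Total 52648; standard divisor 52648/34 ≈ 1548.471.
Standard quotas: Gold 8.9062, Green 9.1393, Silver 3.9755, Amber 1.6184, Blue 8.6292, Red 1.7314.
Lower quotas: Gold 8, Green 9, Silver 3, Amber 1, Blue 8, Red 1 (sum 30, leaving 4 seats).
Remainders in descending order: Silver 0.9755, Gold 0.9062, Red 0.7314, Blue 0.6292, Amber 0.6184, Green 0.1393.
The surplus seats go to Silver, Gold, Red, Blue.

Gold 9, Green 9, Silver 4, Amber 1, Blue 9, Red 2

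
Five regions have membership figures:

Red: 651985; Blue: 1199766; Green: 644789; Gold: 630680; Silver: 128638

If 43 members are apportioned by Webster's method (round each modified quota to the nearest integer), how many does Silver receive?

2

Standard divisor 3255858/43 ≈ 75717.628; standard quotas: Red 8.611, Blue 15.845, Green 8.516, Gold 8.329, Silver 1.699.
Rounding to the nearest integer gives 9, 16, 9, 8, 2 = 44 seats, so the divisor must be adjusted.
With modified divisor 76300: modified quotas Red 8.545, Blue 15.724, Green 8.451, Gold 8.266, Silver 1.686.
Rounding to the nearest integer: Red 9, Blue 16, Green 8, Gold 8, Silver 2 (total 43).
Silver receives 2.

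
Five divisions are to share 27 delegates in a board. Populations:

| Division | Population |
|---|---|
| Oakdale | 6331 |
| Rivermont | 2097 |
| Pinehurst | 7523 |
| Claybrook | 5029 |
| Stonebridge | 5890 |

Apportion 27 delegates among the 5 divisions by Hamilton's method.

The standard divisor is 26870/27 ≈ 995.185.
Standard quotas: Oakdale 6.3616, Rivermont 2.1071, Pinehurst 7.5594, Claybrook 5.0533, Stonebridge 5.9185.
Lower quotas: Oakdale 6, Rivermont 2, Pinehurst 7, Claybrook 5, Stonebridge 5 (sum 25, leaving 2 seats).
Remainders in descending order: Stonebridge 0.9185, Pinehurst 0.5594, Oakdale 0.3616, Rivermont 0.1071, Claybrook 0.0533.
The surplus seats go to Stonebridge, Pinehurst.

Oakdale 6, Rivermont 2, Pinehurst 8, Claybrook 5, Stonebridge 6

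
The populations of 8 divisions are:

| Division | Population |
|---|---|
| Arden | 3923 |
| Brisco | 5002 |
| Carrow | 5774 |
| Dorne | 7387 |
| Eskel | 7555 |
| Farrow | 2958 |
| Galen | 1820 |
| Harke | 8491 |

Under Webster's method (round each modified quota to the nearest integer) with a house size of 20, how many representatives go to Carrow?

Standard divisor 42910/20 ≈ 2145.5; standard quotas: Arden 1.828, Brisco 2.331, Carrow 2.691, Dorne 3.443, Eskel 3.521, Farrow 1.379, Galen 0.848, Harke 3.958.
Rounding to the nearest integer gives Arden 2, Brisco 2, Carrow 3, Dorne 3, Eskel 4, Farrow 1, Galen 1, Harke 4 — total 20, matching the house size, so no adjustment is needed.
Carrow receives 3.

3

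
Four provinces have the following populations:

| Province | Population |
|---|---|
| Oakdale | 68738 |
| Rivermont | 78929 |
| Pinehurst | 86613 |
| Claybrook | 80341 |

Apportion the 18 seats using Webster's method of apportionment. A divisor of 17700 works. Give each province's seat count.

Oakdale 4, Rivermont 4, Pinehurst 5, Claybrook 5

With modified divisor 17700: modified quotas Oakdale 3.884, Rivermont 4.459, Pinehurst 4.893, Claybrook 4.539.
Rounding to the nearest integer: Oakdale 4, Rivermont 4, Pinehurst 5, Claybrook 5 (total 18).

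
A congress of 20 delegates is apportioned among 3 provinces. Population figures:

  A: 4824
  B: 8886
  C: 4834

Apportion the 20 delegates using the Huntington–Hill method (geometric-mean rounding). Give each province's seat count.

A 5; B 10; C 5

With divisor 910: modified quotas A 5.301, B 9.765, C 5.312.
Geometric-mean thresholds: A √(5·6)=5.477, B √(9·10)=9.487, C √(5·6)=5.477.
Each quota rounded against its threshold gives A 5, B 10, C 5 (total 20).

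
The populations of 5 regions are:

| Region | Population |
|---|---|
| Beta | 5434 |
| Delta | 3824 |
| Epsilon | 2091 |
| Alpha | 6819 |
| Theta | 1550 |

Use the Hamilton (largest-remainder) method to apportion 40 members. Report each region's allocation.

Total 19718; standard divisor 19718/40 ≈ 492.95.
Standard quotas: Beta 11.0234, Delta 7.7574, Epsilon 4.2418, Alpha 13.8330, Theta 3.1443.
Lower quotas: Beta 11, Delta 7, Epsilon 4, Alpha 13, Theta 3 (sum 38, leaving 2 seats).
Remainders in descending order: Alpha 0.8330, Delta 0.7574, Epsilon 0.2418, Theta 0.1443, Beta 0.0234.
The surplus seats go to Alpha, Delta.

Beta=11; Delta=8; Epsilon=4; Alpha=14; Theta=3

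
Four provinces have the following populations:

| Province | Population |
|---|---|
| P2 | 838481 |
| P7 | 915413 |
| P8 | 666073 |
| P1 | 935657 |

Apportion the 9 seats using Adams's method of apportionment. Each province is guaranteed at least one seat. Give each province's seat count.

Standard divisor 3355624/9 ≈ 372847.111; standard quotas: P2 2.249, P7 2.455, P8 1.786, P1 2.509.
Rounding up gives 3, 3, 2, 3 = 11 seats, so the divisor must be adjusted.
With modified divisor 462800: modified quotas P2 1.812, P7 1.978, P8 1.439, P1 2.022.
Rounding up: P2 2, P7 2, P8 2, P1 3 (total 9).

P2: 2, P7: 2, P8: 2, P1: 3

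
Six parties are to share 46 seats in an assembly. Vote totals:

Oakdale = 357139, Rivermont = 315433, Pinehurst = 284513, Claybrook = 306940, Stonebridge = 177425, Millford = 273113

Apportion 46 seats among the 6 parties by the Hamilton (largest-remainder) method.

Total 1714563; standard divisor 1714563/46 ≈ 37273.109.
Standard quotas: Oakdale 9.5817, Rivermont 8.4627, Pinehurst 7.6332, Claybrook 8.2349, Stonebridge 4.7601, Millford 7.3273.
Lower quotas: Oakdale 9, Rivermont 8, Pinehurst 7, Claybrook 8, Stonebridge 4, Millford 7 (sum 43, leaving 3 seats).
Remainders in descending order: Stonebridge 0.7601, Pinehurst 0.6332, Oakdale 0.5817, Rivermont 0.4627, Millford 0.3273, Claybrook 0.2349.
The surplus seats go to Stonebridge, Pinehurst, Oakdale.

Oakdale=10; Rivermont=8; Pinehurst=8; Claybrook=8; Stonebridge=5; Millford=7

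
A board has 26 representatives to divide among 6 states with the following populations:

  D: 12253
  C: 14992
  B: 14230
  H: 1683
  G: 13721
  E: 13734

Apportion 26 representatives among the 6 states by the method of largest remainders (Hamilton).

Standard divisor: 70613 ÷ 26 ≈ 2715.885.
Standard quotas: D 4.5116, C 5.5201, B 5.2395, H 0.6197, G 5.0521, E 5.0569.
Lower quotas: D 4, C 5, B 5, H 0, G 5, E 5 (sum 24, leaving 2 seats).
Remainders in descending order: H 0.6197, C 0.5201, D 0.5116, B 0.2395, E 0.0569, G 0.0521.
The surplus seats go to H, C.

D 4, C 6, B 5, H 1, G 5, E 5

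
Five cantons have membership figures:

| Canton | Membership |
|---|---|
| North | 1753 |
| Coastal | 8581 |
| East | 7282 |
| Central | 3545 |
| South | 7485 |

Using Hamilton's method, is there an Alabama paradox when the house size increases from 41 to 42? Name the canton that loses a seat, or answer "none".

North

At 41 seats: North 3, Coastal 12, East 10, Central 5, South 11.
At 42 seats: North 2, Coastal 13, East 11, Central 5, South 11.
North drops from 3 to 2.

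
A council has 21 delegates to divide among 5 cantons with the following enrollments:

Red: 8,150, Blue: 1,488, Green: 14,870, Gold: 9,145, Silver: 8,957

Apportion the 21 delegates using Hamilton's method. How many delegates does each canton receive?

Standard divisor: 42610 ÷ 21 ≈ 2029.048.
Standard quotas: Red 4.0167, Blue 0.7333, Green 7.3286, Gold 4.5070, Silver 4.4144.
Lower quotas: Red 4, Blue 0, Green 7, Gold 4, Silver 4 (sum 19, leaving 2 seats).
Remainders in descending order: Blue 0.7333, Gold 0.5070, Silver 0.4144, Green 0.3286, Red 0.0167.
Largest remainders: Blue, Gold receive the extra seats.

Red: 4, Blue: 1, Green: 7, Gold: 5, Silver: 4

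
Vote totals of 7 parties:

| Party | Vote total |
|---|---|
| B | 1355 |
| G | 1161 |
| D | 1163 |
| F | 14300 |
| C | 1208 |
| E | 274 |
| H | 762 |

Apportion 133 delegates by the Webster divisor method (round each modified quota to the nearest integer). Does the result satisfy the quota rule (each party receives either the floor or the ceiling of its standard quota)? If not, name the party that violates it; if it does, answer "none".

Standard quotas: B 8.911, G 7.636, D 7.649, F 94.046, C 7.945, E 1.802, H 5.011.
Webster allocation: B 9, G 8, D 8, F 93, C 8, E 2, H 5.
F has quota 94.046 (lower 94, upper 95) but receives 93 — outside the quota interval.

F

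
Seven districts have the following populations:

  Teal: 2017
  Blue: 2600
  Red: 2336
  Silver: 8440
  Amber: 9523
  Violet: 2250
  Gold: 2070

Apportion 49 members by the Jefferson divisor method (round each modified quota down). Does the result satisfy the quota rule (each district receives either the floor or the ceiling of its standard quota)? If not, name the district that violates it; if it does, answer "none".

none

Standard quotas: Teal 3.381, Blue 4.358, Red 3.915, Silver 14.146, Amber 15.961, Violet 3.771, Gold 3.469.
Jefferson allocation: Teal 3, Blue 4, Red 4, Silver 15, Amber 16, Violet 4, Gold 3.
Every allocation lies between the lower and upper quota.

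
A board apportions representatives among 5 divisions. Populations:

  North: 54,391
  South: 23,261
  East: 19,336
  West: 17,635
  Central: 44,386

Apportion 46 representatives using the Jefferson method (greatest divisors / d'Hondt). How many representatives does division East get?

5

Standard divisor 159009/46 ≈ 3456.717; standard quotas: North 15.735, South 6.729, East 5.594, West 5.102, Central 12.841.
Rounding down gives 15, 6, 5, 5, 12 = 43 seats, so the divisor must be adjusted.
With modified divisor 3300: modified quotas North 16.482, South 7.049, East 5.859, West 5.344, Central 13.450.
Rounding down: North 16, South 7, East 5, West 5, Central 13 (total 46).
East receives 5.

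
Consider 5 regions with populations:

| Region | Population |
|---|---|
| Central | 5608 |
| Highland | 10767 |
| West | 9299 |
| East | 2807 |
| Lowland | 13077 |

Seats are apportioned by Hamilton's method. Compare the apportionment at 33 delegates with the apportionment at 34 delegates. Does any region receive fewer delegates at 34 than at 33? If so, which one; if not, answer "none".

Central

At 33 seats: Central 5, Highland 9, West 7, East 2, Lowland 10.
At 34 seats: Central 4, Highland 9, West 8, East 2, Lowland 11.
Central drops from 5 to 4.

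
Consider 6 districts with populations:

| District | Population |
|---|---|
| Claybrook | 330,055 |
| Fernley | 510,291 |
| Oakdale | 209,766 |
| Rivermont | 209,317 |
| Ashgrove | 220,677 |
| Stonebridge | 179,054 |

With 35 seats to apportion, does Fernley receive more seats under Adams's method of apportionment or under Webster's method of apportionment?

Webster

Adams: Claybrook 7, Fernley 10, Oakdale 5, Rivermont 4, Ashgrove 5, Stonebridge 4.
Webster: Claybrook 7, Fernley 11, Oakdale 4, Rivermont 4, Ashgrove 5, Stonebridge 4.
Fernley gets 10 under Adams and 11 under Webster.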